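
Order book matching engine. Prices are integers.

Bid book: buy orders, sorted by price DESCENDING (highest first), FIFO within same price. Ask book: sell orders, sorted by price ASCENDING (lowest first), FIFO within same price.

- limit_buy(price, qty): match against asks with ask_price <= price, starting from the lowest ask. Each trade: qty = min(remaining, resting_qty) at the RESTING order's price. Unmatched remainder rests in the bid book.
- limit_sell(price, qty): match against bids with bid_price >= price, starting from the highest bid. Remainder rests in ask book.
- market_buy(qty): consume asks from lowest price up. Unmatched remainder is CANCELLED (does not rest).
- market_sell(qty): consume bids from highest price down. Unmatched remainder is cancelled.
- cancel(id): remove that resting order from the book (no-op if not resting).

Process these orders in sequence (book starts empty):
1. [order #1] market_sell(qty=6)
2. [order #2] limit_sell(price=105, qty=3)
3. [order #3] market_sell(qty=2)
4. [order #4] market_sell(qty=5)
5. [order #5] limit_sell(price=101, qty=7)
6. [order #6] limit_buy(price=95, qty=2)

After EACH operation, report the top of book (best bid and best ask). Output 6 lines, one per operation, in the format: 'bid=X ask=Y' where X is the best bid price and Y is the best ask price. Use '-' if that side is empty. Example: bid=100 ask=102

After op 1 [order #1] market_sell(qty=6): fills=none; bids=[-] asks=[-]
After op 2 [order #2] limit_sell(price=105, qty=3): fills=none; bids=[-] asks=[#2:3@105]
After op 3 [order #3] market_sell(qty=2): fills=none; bids=[-] asks=[#2:3@105]
After op 4 [order #4] market_sell(qty=5): fills=none; bids=[-] asks=[#2:3@105]
After op 5 [order #5] limit_sell(price=101, qty=7): fills=none; bids=[-] asks=[#5:7@101 #2:3@105]
After op 6 [order #6] limit_buy(price=95, qty=2): fills=none; bids=[#6:2@95] asks=[#5:7@101 #2:3@105]

Answer: bid=- ask=-
bid=- ask=105
bid=- ask=105
bid=- ask=105
bid=- ask=101
bid=95 ask=101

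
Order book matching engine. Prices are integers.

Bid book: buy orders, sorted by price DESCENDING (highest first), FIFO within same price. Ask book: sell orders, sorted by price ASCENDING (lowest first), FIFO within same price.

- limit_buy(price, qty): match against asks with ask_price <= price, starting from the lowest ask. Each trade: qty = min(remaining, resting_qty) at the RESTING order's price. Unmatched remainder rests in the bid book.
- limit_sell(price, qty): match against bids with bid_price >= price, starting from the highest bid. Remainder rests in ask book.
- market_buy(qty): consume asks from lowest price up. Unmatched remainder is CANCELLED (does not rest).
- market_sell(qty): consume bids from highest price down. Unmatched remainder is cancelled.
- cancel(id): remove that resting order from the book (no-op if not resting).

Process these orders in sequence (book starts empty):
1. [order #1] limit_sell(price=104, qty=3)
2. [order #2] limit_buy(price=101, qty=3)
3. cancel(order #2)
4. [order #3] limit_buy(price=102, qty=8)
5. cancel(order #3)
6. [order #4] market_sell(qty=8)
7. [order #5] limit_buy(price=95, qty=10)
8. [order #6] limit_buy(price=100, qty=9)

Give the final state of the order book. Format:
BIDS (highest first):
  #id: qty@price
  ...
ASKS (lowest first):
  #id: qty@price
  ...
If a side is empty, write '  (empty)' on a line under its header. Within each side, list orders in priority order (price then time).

Answer: BIDS (highest first):
  #6: 9@100
  #5: 10@95
ASKS (lowest first):
  #1: 3@104

Derivation:
After op 1 [order #1] limit_sell(price=104, qty=3): fills=none; bids=[-] asks=[#1:3@104]
After op 2 [order #2] limit_buy(price=101, qty=3): fills=none; bids=[#2:3@101] asks=[#1:3@104]
After op 3 cancel(order #2): fills=none; bids=[-] asks=[#1:3@104]
After op 4 [order #3] limit_buy(price=102, qty=8): fills=none; bids=[#3:8@102] asks=[#1:3@104]
After op 5 cancel(order #3): fills=none; bids=[-] asks=[#1:3@104]
After op 6 [order #4] market_sell(qty=8): fills=none; bids=[-] asks=[#1:3@104]
After op 7 [order #5] limit_buy(price=95, qty=10): fills=none; bids=[#5:10@95] asks=[#1:3@104]
After op 8 [order #6] limit_buy(price=100, qty=9): fills=none; bids=[#6:9@100 #5:10@95] asks=[#1:3@104]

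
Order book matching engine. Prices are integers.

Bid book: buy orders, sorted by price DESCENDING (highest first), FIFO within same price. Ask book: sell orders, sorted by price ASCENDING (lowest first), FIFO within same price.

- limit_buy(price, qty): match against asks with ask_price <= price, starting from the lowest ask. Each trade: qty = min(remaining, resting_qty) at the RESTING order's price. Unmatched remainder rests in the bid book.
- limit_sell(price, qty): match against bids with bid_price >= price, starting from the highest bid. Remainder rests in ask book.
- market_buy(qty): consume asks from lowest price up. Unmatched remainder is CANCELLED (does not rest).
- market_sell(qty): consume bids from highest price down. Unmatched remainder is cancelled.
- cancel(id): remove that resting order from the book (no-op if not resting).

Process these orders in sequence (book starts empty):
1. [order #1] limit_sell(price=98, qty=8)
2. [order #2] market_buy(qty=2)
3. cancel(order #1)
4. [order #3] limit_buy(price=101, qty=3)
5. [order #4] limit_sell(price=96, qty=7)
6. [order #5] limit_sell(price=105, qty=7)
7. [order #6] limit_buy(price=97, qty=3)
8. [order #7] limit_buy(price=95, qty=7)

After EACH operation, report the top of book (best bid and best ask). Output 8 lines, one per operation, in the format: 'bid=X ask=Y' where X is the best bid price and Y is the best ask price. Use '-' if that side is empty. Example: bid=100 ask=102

Answer: bid=- ask=98
bid=- ask=98
bid=- ask=-
bid=101 ask=-
bid=- ask=96
bid=- ask=96
bid=- ask=96
bid=95 ask=96

Derivation:
After op 1 [order #1] limit_sell(price=98, qty=8): fills=none; bids=[-] asks=[#1:8@98]
After op 2 [order #2] market_buy(qty=2): fills=#2x#1:2@98; bids=[-] asks=[#1:6@98]
After op 3 cancel(order #1): fills=none; bids=[-] asks=[-]
After op 4 [order #3] limit_buy(price=101, qty=3): fills=none; bids=[#3:3@101] asks=[-]
After op 5 [order #4] limit_sell(price=96, qty=7): fills=#3x#4:3@101; bids=[-] asks=[#4:4@96]
After op 6 [order #5] limit_sell(price=105, qty=7): fills=none; bids=[-] asks=[#4:4@96 #5:7@105]
After op 7 [order #6] limit_buy(price=97, qty=3): fills=#6x#4:3@96; bids=[-] asks=[#4:1@96 #5:7@105]
After op 8 [order #7] limit_buy(price=95, qty=7): fills=none; bids=[#7:7@95] asks=[#4:1@96 #5:7@105]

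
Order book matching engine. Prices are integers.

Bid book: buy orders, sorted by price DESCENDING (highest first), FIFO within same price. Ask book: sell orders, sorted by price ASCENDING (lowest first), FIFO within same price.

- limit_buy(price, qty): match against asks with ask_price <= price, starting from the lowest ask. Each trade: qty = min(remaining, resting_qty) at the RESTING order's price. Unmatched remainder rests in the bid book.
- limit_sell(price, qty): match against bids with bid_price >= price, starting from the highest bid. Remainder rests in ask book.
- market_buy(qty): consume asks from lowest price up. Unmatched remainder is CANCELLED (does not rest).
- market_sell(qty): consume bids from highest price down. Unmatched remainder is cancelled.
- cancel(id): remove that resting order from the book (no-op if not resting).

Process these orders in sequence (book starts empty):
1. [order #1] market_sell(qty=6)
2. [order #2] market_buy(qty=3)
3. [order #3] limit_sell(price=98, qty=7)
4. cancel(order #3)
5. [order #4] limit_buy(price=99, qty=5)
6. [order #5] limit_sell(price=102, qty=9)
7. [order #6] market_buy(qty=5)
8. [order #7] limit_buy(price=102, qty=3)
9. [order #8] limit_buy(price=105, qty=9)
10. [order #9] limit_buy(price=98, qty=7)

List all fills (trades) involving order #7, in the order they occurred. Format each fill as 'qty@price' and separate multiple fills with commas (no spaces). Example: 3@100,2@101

Answer: 3@102

Derivation:
After op 1 [order #1] market_sell(qty=6): fills=none; bids=[-] asks=[-]
After op 2 [order #2] market_buy(qty=3): fills=none; bids=[-] asks=[-]
After op 3 [order #3] limit_sell(price=98, qty=7): fills=none; bids=[-] asks=[#3:7@98]
After op 4 cancel(order #3): fills=none; bids=[-] asks=[-]
After op 5 [order #4] limit_buy(price=99, qty=5): fills=none; bids=[#4:5@99] asks=[-]
After op 6 [order #5] limit_sell(price=102, qty=9): fills=none; bids=[#4:5@99] asks=[#5:9@102]
After op 7 [order #6] market_buy(qty=5): fills=#6x#5:5@102; bids=[#4:5@99] asks=[#5:4@102]
After op 8 [order #7] limit_buy(price=102, qty=3): fills=#7x#5:3@102; bids=[#4:5@99] asks=[#5:1@102]
After op 9 [order #8] limit_buy(price=105, qty=9): fills=#8x#5:1@102; bids=[#8:8@105 #4:5@99] asks=[-]
After op 10 [order #9] limit_buy(price=98, qty=7): fills=none; bids=[#8:8@105 #4:5@99 #9:7@98] asks=[-]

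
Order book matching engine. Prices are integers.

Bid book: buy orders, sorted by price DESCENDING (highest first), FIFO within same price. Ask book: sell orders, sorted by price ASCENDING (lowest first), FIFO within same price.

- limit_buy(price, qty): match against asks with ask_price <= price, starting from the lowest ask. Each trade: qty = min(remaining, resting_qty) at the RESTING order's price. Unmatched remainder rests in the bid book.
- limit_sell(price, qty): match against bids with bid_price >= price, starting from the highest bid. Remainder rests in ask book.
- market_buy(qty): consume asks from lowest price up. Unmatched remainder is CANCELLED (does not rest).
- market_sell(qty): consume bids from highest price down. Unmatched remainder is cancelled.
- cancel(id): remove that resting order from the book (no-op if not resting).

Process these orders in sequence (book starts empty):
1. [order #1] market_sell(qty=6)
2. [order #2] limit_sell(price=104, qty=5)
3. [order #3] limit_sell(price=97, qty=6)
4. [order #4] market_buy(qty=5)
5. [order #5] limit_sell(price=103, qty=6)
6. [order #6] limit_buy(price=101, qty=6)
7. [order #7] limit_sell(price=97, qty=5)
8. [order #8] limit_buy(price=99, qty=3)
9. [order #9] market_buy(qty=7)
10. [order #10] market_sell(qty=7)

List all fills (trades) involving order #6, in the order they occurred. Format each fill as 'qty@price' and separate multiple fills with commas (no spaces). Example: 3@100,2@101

After op 1 [order #1] market_sell(qty=6): fills=none; bids=[-] asks=[-]
After op 2 [order #2] limit_sell(price=104, qty=5): fills=none; bids=[-] asks=[#2:5@104]
After op 3 [order #3] limit_sell(price=97, qty=6): fills=none; bids=[-] asks=[#3:6@97 #2:5@104]
After op 4 [order #4] market_buy(qty=5): fills=#4x#3:5@97; bids=[-] asks=[#3:1@97 #2:5@104]
After op 5 [order #5] limit_sell(price=103, qty=6): fills=none; bids=[-] asks=[#3:1@97 #5:6@103 #2:5@104]
After op 6 [order #6] limit_buy(price=101, qty=6): fills=#6x#3:1@97; bids=[#6:5@101] asks=[#5:6@103 #2:5@104]
After op 7 [order #7] limit_sell(price=97, qty=5): fills=#6x#7:5@101; bids=[-] asks=[#5:6@103 #2:5@104]
After op 8 [order #8] limit_buy(price=99, qty=3): fills=none; bids=[#8:3@99] asks=[#5:6@103 #2:5@104]
After op 9 [order #9] market_buy(qty=7): fills=#9x#5:6@103 #9x#2:1@104; bids=[#8:3@99] asks=[#2:4@104]
After op 10 [order #10] market_sell(qty=7): fills=#8x#10:3@99; bids=[-] asks=[#2:4@104]

Answer: 1@97,5@101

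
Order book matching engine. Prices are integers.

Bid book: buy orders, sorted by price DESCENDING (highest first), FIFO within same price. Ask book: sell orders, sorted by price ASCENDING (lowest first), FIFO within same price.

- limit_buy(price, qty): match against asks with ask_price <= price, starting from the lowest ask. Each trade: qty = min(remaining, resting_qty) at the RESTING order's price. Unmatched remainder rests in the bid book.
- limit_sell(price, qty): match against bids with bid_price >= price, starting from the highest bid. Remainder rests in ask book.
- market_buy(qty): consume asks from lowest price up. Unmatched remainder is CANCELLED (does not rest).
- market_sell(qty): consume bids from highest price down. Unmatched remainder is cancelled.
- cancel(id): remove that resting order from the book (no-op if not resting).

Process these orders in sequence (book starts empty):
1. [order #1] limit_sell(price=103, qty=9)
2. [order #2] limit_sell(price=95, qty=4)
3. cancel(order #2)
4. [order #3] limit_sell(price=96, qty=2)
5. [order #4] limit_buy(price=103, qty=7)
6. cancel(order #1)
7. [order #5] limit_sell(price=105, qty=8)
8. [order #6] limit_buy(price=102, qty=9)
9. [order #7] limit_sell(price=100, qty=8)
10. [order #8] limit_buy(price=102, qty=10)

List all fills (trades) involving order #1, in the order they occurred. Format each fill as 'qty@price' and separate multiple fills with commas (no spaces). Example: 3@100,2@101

After op 1 [order #1] limit_sell(price=103, qty=9): fills=none; bids=[-] asks=[#1:9@103]
After op 2 [order #2] limit_sell(price=95, qty=4): fills=none; bids=[-] asks=[#2:4@95 #1:9@103]
After op 3 cancel(order #2): fills=none; bids=[-] asks=[#1:9@103]
After op 4 [order #3] limit_sell(price=96, qty=2): fills=none; bids=[-] asks=[#3:2@96 #1:9@103]
After op 5 [order #4] limit_buy(price=103, qty=7): fills=#4x#3:2@96 #4x#1:5@103; bids=[-] asks=[#1:4@103]
After op 6 cancel(order #1): fills=none; bids=[-] asks=[-]
After op 7 [order #5] limit_sell(price=105, qty=8): fills=none; bids=[-] asks=[#5:8@105]
After op 8 [order #6] limit_buy(price=102, qty=9): fills=none; bids=[#6:9@102] asks=[#5:8@105]
After op 9 [order #7] limit_sell(price=100, qty=8): fills=#6x#7:8@102; bids=[#6:1@102] asks=[#5:8@105]
After op 10 [order #8] limit_buy(price=102, qty=10): fills=none; bids=[#6:1@102 #8:10@102] asks=[#5:8@105]

Answer: 5@103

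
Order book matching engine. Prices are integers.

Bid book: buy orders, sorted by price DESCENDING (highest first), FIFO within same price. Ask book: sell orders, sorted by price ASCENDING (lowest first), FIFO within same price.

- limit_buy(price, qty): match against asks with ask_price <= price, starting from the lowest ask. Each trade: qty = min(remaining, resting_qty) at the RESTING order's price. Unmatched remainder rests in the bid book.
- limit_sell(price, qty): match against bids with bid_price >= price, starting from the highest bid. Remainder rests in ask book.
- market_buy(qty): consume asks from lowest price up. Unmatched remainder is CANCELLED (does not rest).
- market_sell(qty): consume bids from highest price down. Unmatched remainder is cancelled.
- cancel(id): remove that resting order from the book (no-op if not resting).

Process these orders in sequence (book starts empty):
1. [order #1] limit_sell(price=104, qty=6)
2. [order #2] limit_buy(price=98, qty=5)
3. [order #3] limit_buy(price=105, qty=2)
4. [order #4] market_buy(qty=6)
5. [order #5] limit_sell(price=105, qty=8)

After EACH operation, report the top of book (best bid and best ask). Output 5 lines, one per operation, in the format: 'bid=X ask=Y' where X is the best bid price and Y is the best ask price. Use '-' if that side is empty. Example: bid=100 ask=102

After op 1 [order #1] limit_sell(price=104, qty=6): fills=none; bids=[-] asks=[#1:6@104]
After op 2 [order #2] limit_buy(price=98, qty=5): fills=none; bids=[#2:5@98] asks=[#1:6@104]
After op 3 [order #3] limit_buy(price=105, qty=2): fills=#3x#1:2@104; bids=[#2:5@98] asks=[#1:4@104]
After op 4 [order #4] market_buy(qty=6): fills=#4x#1:4@104; bids=[#2:5@98] asks=[-]
After op 5 [order #5] limit_sell(price=105, qty=8): fills=none; bids=[#2:5@98] asks=[#5:8@105]

Answer: bid=- ask=104
bid=98 ask=104
bid=98 ask=104
bid=98 ask=-
bid=98 ask=105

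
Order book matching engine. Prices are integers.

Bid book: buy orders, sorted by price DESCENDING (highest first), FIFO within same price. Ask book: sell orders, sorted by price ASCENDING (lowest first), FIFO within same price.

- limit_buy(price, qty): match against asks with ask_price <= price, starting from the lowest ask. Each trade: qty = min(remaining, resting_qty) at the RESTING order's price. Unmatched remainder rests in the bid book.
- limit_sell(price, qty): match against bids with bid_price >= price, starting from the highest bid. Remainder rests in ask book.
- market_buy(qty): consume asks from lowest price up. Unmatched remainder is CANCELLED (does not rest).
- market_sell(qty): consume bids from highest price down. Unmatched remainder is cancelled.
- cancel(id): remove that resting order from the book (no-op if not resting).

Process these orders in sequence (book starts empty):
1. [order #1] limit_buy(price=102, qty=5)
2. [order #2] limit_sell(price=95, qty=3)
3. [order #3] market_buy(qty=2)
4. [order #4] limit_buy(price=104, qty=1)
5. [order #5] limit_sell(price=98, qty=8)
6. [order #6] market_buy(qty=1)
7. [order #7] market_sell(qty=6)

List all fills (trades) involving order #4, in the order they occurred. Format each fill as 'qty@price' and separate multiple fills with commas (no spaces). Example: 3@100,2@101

After op 1 [order #1] limit_buy(price=102, qty=5): fills=none; bids=[#1:5@102] asks=[-]
After op 2 [order #2] limit_sell(price=95, qty=3): fills=#1x#2:3@102; bids=[#1:2@102] asks=[-]
After op 3 [order #3] market_buy(qty=2): fills=none; bids=[#1:2@102] asks=[-]
After op 4 [order #4] limit_buy(price=104, qty=1): fills=none; bids=[#4:1@104 #1:2@102] asks=[-]
After op 5 [order #5] limit_sell(price=98, qty=8): fills=#4x#5:1@104 #1x#5:2@102; bids=[-] asks=[#5:5@98]
After op 6 [order #6] market_buy(qty=1): fills=#6x#5:1@98; bids=[-] asks=[#5:4@98]
After op 7 [order #7] market_sell(qty=6): fills=none; bids=[-] asks=[#5:4@98]

Answer: 1@104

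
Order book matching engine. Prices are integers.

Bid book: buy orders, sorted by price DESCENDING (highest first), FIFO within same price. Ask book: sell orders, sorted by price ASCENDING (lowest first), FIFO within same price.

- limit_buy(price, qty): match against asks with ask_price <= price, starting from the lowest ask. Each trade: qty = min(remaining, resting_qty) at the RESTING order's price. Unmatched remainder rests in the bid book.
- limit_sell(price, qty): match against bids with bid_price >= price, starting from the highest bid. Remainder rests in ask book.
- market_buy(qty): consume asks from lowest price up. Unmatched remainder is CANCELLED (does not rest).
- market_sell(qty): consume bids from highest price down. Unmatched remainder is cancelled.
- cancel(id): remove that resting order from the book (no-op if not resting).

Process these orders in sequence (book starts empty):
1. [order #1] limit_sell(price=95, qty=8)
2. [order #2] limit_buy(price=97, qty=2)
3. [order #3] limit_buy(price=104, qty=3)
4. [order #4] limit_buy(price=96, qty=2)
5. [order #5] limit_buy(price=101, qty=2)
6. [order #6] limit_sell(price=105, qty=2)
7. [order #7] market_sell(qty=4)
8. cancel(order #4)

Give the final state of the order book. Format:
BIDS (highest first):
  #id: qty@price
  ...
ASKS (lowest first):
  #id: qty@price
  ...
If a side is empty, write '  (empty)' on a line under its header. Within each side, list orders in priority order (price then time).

Answer: BIDS (highest first):
  (empty)
ASKS (lowest first):
  #6: 2@105

Derivation:
After op 1 [order #1] limit_sell(price=95, qty=8): fills=none; bids=[-] asks=[#1:8@95]
After op 2 [order #2] limit_buy(price=97, qty=2): fills=#2x#1:2@95; bids=[-] asks=[#1:6@95]
After op 3 [order #3] limit_buy(price=104, qty=3): fills=#3x#1:3@95; bids=[-] asks=[#1:3@95]
After op 4 [order #4] limit_buy(price=96, qty=2): fills=#4x#1:2@95; bids=[-] asks=[#1:1@95]
After op 5 [order #5] limit_buy(price=101, qty=2): fills=#5x#1:1@95; bids=[#5:1@101] asks=[-]
After op 6 [order #6] limit_sell(price=105, qty=2): fills=none; bids=[#5:1@101] asks=[#6:2@105]
After op 7 [order #7] market_sell(qty=4): fills=#5x#7:1@101; bids=[-] asks=[#6:2@105]
After op 8 cancel(order #4): fills=none; bids=[-] asks=[#6:2@105]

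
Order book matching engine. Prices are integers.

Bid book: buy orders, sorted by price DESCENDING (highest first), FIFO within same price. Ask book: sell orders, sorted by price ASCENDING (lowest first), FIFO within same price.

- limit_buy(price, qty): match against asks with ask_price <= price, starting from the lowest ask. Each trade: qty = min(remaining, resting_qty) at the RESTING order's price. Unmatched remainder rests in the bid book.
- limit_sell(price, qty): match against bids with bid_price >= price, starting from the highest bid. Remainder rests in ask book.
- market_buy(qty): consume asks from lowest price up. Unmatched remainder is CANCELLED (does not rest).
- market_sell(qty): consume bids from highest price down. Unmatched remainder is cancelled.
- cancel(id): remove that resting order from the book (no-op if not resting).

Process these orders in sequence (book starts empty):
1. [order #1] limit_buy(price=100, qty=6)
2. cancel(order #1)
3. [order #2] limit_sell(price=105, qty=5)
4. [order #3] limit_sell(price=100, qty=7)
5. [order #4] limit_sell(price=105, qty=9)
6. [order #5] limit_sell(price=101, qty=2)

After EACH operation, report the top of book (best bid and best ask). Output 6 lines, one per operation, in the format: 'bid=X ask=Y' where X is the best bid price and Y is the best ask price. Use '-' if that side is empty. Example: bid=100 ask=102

Answer: bid=100 ask=-
bid=- ask=-
bid=- ask=105
bid=- ask=100
bid=- ask=100
bid=- ask=100

Derivation:
After op 1 [order #1] limit_buy(price=100, qty=6): fills=none; bids=[#1:6@100] asks=[-]
After op 2 cancel(order #1): fills=none; bids=[-] asks=[-]
After op 3 [order #2] limit_sell(price=105, qty=5): fills=none; bids=[-] asks=[#2:5@105]
After op 4 [order #3] limit_sell(price=100, qty=7): fills=none; bids=[-] asks=[#3:7@100 #2:5@105]
After op 5 [order #4] limit_sell(price=105, qty=9): fills=none; bids=[-] asks=[#3:7@100 #2:5@105 #4:9@105]
After op 6 [order #5] limit_sell(price=101, qty=2): fills=none; bids=[-] asks=[#3:7@100 #5:2@101 #2:5@105 #4:9@105]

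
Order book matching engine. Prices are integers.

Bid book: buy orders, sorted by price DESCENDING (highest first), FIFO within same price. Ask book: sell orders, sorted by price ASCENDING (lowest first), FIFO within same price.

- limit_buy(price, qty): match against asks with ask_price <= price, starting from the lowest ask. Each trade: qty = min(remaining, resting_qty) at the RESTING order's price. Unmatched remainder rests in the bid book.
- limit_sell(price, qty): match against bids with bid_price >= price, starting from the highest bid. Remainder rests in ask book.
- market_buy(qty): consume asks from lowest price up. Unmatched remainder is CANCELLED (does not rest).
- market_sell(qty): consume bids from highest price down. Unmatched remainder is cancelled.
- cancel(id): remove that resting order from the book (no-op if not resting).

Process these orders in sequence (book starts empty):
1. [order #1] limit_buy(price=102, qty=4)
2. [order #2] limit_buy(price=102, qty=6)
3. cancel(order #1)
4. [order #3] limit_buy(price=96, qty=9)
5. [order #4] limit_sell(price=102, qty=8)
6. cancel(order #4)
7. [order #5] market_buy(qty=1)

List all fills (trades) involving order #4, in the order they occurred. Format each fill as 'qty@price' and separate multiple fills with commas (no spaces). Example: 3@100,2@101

Answer: 6@102

Derivation:
After op 1 [order #1] limit_buy(price=102, qty=4): fills=none; bids=[#1:4@102] asks=[-]
After op 2 [order #2] limit_buy(price=102, qty=6): fills=none; bids=[#1:4@102 #2:6@102] asks=[-]
After op 3 cancel(order #1): fills=none; bids=[#2:6@102] asks=[-]
After op 4 [order #3] limit_buy(price=96, qty=9): fills=none; bids=[#2:6@102 #3:9@96] asks=[-]
After op 5 [order #4] limit_sell(price=102, qty=8): fills=#2x#4:6@102; bids=[#3:9@96] asks=[#4:2@102]
After op 6 cancel(order #4): fills=none; bids=[#3:9@96] asks=[-]
After op 7 [order #5] market_buy(qty=1): fills=none; bids=[#3:9@96] asks=[-]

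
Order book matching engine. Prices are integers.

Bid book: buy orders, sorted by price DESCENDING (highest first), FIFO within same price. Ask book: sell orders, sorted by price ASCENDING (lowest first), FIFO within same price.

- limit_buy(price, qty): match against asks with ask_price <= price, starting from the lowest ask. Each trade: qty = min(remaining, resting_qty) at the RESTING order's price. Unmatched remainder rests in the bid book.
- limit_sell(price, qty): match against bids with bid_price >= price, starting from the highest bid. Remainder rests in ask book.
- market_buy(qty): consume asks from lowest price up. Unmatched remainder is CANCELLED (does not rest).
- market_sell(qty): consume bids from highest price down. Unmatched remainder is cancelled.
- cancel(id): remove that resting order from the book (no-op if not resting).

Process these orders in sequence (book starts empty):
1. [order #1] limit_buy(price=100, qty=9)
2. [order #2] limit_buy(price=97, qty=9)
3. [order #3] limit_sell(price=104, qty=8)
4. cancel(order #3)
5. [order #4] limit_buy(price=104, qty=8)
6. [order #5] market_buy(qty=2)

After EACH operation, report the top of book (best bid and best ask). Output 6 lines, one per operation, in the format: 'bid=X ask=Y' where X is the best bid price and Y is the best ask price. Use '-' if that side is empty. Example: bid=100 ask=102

Answer: bid=100 ask=-
bid=100 ask=-
bid=100 ask=104
bid=100 ask=-
bid=104 ask=-
bid=104 ask=-

Derivation:
After op 1 [order #1] limit_buy(price=100, qty=9): fills=none; bids=[#1:9@100] asks=[-]
After op 2 [order #2] limit_buy(price=97, qty=9): fills=none; bids=[#1:9@100 #2:9@97] asks=[-]
After op 3 [order #3] limit_sell(price=104, qty=8): fills=none; bids=[#1:9@100 #2:9@97] asks=[#3:8@104]
After op 4 cancel(order #3): fills=none; bids=[#1:9@100 #2:9@97] asks=[-]
After op 5 [order #4] limit_buy(price=104, qty=8): fills=none; bids=[#4:8@104 #1:9@100 #2:9@97] asks=[-]
After op 6 [order #5] market_buy(qty=2): fills=none; bids=[#4:8@104 #1:9@100 #2:9@97] asks=[-]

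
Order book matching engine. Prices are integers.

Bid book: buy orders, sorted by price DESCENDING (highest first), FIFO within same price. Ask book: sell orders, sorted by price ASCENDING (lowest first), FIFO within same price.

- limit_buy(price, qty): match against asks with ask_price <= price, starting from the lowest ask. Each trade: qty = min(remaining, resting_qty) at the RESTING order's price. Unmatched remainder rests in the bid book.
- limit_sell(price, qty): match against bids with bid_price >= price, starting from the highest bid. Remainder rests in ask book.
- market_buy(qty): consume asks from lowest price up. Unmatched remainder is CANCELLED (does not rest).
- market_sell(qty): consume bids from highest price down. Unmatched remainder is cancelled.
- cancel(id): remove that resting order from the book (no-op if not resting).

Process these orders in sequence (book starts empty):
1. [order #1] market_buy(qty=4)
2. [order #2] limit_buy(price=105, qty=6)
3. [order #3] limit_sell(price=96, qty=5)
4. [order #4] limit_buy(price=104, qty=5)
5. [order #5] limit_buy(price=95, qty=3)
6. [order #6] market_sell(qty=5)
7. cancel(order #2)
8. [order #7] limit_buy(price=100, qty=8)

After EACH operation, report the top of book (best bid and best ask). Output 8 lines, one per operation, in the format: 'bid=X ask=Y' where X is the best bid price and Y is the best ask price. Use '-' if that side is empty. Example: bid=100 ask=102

Answer: bid=- ask=-
bid=105 ask=-
bid=105 ask=-
bid=105 ask=-
bid=105 ask=-
bid=104 ask=-
bid=104 ask=-
bid=104 ask=-

Derivation:
After op 1 [order #1] market_buy(qty=4): fills=none; bids=[-] asks=[-]
After op 2 [order #2] limit_buy(price=105, qty=6): fills=none; bids=[#2:6@105] asks=[-]
After op 3 [order #3] limit_sell(price=96, qty=5): fills=#2x#3:5@105; bids=[#2:1@105] asks=[-]
After op 4 [order #4] limit_buy(price=104, qty=5): fills=none; bids=[#2:1@105 #4:5@104] asks=[-]
After op 5 [order #5] limit_buy(price=95, qty=3): fills=none; bids=[#2:1@105 #4:5@104 #5:3@95] asks=[-]
After op 6 [order #6] market_sell(qty=5): fills=#2x#6:1@105 #4x#6:4@104; bids=[#4:1@104 #5:3@95] asks=[-]
After op 7 cancel(order #2): fills=none; bids=[#4:1@104 #5:3@95] asks=[-]
After op 8 [order #7] limit_buy(price=100, qty=8): fills=none; bids=[#4:1@104 #7:8@100 #5:3@95] asks=[-]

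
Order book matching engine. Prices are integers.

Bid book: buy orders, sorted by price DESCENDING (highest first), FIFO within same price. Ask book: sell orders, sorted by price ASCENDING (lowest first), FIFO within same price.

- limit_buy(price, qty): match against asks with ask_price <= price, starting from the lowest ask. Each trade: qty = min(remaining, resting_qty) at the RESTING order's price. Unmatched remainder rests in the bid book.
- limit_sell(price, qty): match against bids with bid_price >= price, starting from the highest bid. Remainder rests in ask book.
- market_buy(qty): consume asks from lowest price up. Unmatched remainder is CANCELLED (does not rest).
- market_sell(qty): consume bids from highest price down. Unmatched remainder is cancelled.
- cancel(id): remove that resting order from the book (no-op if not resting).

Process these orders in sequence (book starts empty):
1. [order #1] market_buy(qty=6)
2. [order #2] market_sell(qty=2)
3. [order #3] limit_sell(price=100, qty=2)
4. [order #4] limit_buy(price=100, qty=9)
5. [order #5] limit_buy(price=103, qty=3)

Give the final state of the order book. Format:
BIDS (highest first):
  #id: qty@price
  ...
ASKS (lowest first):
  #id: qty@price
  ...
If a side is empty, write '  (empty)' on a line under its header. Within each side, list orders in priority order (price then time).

Answer: BIDS (highest first):
  #5: 3@103
  #4: 7@100
ASKS (lowest first):
  (empty)

Derivation:
After op 1 [order #1] market_buy(qty=6): fills=none; bids=[-] asks=[-]
After op 2 [order #2] market_sell(qty=2): fills=none; bids=[-] asks=[-]
After op 3 [order #3] limit_sell(price=100, qty=2): fills=none; bids=[-] asks=[#3:2@100]
After op 4 [order #4] limit_buy(price=100, qty=9): fills=#4x#3:2@100; bids=[#4:7@100] asks=[-]
After op 5 [order #5] limit_buy(price=103, qty=3): fills=none; bids=[#5:3@103 #4:7@100] asks=[-]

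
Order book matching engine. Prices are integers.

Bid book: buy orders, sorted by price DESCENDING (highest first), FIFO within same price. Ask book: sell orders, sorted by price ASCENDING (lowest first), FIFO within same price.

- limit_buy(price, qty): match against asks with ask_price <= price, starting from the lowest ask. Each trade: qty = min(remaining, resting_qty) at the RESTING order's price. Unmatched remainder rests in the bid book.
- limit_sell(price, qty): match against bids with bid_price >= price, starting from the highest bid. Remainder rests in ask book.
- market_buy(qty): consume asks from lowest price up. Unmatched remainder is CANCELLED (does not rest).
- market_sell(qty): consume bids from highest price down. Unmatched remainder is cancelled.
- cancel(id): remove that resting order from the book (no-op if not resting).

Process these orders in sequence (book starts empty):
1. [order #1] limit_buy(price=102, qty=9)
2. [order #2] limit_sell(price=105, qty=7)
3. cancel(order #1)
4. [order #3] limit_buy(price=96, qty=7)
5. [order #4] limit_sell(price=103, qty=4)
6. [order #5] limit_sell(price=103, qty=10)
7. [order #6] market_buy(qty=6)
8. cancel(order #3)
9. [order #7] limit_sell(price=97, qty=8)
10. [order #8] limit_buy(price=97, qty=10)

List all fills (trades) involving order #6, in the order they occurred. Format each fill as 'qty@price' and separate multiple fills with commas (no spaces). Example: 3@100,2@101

Answer: 4@103,2@103

Derivation:
After op 1 [order #1] limit_buy(price=102, qty=9): fills=none; bids=[#1:9@102] asks=[-]
After op 2 [order #2] limit_sell(price=105, qty=7): fills=none; bids=[#1:9@102] asks=[#2:7@105]
After op 3 cancel(order #1): fills=none; bids=[-] asks=[#2:7@105]
After op 4 [order #3] limit_buy(price=96, qty=7): fills=none; bids=[#3:7@96] asks=[#2:7@105]
After op 5 [order #4] limit_sell(price=103, qty=4): fills=none; bids=[#3:7@96] asks=[#4:4@103 #2:7@105]
After op 6 [order #5] limit_sell(price=103, qty=10): fills=none; bids=[#3:7@96] asks=[#4:4@103 #5:10@103 #2:7@105]
After op 7 [order #6] market_buy(qty=6): fills=#6x#4:4@103 #6x#5:2@103; bids=[#3:7@96] asks=[#5:8@103 #2:7@105]
After op 8 cancel(order #3): fills=none; bids=[-] asks=[#5:8@103 #2:7@105]
After op 9 [order #7] limit_sell(price=97, qty=8): fills=none; bids=[-] asks=[#7:8@97 #5:8@103 #2:7@105]
After op 10 [order #8] limit_buy(price=97, qty=10): fills=#8x#7:8@97; bids=[#8:2@97] asks=[#5:8@103 #2:7@105]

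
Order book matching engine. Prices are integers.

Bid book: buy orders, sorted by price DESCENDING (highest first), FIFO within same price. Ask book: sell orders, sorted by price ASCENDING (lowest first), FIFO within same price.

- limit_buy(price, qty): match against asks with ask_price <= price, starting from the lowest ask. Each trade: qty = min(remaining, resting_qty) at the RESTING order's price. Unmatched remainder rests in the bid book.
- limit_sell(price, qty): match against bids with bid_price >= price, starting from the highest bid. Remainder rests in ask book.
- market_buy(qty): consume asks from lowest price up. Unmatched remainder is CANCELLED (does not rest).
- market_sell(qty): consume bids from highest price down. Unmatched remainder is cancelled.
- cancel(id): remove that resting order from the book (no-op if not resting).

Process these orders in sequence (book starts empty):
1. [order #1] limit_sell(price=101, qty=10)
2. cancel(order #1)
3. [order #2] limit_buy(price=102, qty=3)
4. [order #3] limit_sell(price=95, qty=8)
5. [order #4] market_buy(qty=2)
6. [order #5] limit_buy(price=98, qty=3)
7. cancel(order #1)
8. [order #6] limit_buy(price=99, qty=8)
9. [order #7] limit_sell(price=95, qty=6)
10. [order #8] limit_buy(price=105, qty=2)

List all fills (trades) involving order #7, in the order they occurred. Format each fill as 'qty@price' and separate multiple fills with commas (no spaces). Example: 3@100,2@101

After op 1 [order #1] limit_sell(price=101, qty=10): fills=none; bids=[-] asks=[#1:10@101]
After op 2 cancel(order #1): fills=none; bids=[-] asks=[-]
After op 3 [order #2] limit_buy(price=102, qty=3): fills=none; bids=[#2:3@102] asks=[-]
After op 4 [order #3] limit_sell(price=95, qty=8): fills=#2x#3:3@102; bids=[-] asks=[#3:5@95]
After op 5 [order #4] market_buy(qty=2): fills=#4x#3:2@95; bids=[-] asks=[#3:3@95]
After op 6 [order #5] limit_buy(price=98, qty=3): fills=#5x#3:3@95; bids=[-] asks=[-]
After op 7 cancel(order #1): fills=none; bids=[-] asks=[-]
After op 8 [order #6] limit_buy(price=99, qty=8): fills=none; bids=[#6:8@99] asks=[-]
After op 9 [order #7] limit_sell(price=95, qty=6): fills=#6x#7:6@99; bids=[#6:2@99] asks=[-]
After op 10 [order #8] limit_buy(price=105, qty=2): fills=none; bids=[#8:2@105 #6:2@99] asks=[-]

Answer: 6@99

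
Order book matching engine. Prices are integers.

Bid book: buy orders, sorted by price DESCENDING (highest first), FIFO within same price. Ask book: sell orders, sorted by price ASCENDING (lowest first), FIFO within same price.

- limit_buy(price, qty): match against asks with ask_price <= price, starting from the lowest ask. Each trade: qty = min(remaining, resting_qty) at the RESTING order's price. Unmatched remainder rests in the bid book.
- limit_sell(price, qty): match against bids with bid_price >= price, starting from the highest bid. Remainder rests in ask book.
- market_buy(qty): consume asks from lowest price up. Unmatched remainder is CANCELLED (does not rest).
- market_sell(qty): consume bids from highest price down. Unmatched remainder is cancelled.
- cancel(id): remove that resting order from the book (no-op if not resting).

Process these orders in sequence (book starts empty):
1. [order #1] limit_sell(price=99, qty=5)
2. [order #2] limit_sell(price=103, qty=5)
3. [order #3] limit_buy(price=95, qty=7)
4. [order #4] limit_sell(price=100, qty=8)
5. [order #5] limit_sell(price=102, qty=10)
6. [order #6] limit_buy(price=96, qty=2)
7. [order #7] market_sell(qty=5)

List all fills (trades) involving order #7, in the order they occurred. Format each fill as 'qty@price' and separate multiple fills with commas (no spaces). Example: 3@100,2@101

After op 1 [order #1] limit_sell(price=99, qty=5): fills=none; bids=[-] asks=[#1:5@99]
After op 2 [order #2] limit_sell(price=103, qty=5): fills=none; bids=[-] asks=[#1:5@99 #2:5@103]
After op 3 [order #3] limit_buy(price=95, qty=7): fills=none; bids=[#3:7@95] asks=[#1:5@99 #2:5@103]
After op 4 [order #4] limit_sell(price=100, qty=8): fills=none; bids=[#3:7@95] asks=[#1:5@99 #4:8@100 #2:5@103]
After op 5 [order #5] limit_sell(price=102, qty=10): fills=none; bids=[#3:7@95] asks=[#1:5@99 #4:8@100 #5:10@102 #2:5@103]
After op 6 [order #6] limit_buy(price=96, qty=2): fills=none; bids=[#6:2@96 #3:7@95] asks=[#1:5@99 #4:8@100 #5:10@102 #2:5@103]
After op 7 [order #7] market_sell(qty=5): fills=#6x#7:2@96 #3x#7:3@95; bids=[#3:4@95] asks=[#1:5@99 #4:8@100 #5:10@102 #2:5@103]

Answer: 2@96,3@95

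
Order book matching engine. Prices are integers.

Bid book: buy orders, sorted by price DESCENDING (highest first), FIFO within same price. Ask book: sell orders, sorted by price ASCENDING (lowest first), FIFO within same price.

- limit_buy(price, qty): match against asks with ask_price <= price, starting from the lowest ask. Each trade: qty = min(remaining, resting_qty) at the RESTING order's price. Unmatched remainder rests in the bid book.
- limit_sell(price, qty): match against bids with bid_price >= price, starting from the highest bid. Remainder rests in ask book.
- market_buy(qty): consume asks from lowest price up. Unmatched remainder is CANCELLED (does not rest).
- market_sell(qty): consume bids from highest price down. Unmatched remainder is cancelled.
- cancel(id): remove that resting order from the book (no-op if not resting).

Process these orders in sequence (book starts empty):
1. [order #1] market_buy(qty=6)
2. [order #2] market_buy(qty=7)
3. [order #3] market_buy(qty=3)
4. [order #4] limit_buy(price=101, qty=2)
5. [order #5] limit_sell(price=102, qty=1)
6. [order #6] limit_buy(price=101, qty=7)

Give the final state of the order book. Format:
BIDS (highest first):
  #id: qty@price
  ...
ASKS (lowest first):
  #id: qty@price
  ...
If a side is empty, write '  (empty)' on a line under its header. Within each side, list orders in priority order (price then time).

Answer: BIDS (highest first):
  #4: 2@101
  #6: 7@101
ASKS (lowest first):
  #5: 1@102

Derivation:
After op 1 [order #1] market_buy(qty=6): fills=none; bids=[-] asks=[-]
After op 2 [order #2] market_buy(qty=7): fills=none; bids=[-] asks=[-]
After op 3 [order #3] market_buy(qty=3): fills=none; bids=[-] asks=[-]
After op 4 [order #4] limit_buy(price=101, qty=2): fills=none; bids=[#4:2@101] asks=[-]
After op 5 [order #5] limit_sell(price=102, qty=1): fills=none; bids=[#4:2@101] asks=[#5:1@102]
After op 6 [order #6] limit_buy(price=101, qty=7): fills=none; bids=[#4:2@101 #6:7@101] asks=[#5:1@102]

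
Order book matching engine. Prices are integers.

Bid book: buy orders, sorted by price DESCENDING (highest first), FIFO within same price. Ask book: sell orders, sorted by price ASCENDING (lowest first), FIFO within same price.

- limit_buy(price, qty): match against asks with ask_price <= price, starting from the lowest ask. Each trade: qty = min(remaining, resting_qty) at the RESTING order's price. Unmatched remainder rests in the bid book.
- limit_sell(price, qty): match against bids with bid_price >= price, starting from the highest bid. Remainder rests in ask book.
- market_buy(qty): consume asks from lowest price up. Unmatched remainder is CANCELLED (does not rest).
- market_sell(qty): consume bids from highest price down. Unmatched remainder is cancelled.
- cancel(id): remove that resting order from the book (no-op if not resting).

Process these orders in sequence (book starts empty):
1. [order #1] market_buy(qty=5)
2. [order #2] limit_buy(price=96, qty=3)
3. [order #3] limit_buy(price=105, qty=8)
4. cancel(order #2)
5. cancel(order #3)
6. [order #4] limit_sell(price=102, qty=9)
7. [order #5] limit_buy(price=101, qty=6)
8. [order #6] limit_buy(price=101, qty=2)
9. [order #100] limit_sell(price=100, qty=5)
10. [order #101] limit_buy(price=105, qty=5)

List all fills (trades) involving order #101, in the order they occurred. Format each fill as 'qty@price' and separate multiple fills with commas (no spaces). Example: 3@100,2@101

Answer: 5@102

Derivation:
After op 1 [order #1] market_buy(qty=5): fills=none; bids=[-] asks=[-]
After op 2 [order #2] limit_buy(price=96, qty=3): fills=none; bids=[#2:3@96] asks=[-]
After op 3 [order #3] limit_buy(price=105, qty=8): fills=none; bids=[#3:8@105 #2:3@96] asks=[-]
After op 4 cancel(order #2): fills=none; bids=[#3:8@105] asks=[-]
After op 5 cancel(order #3): fills=none; bids=[-] asks=[-]
After op 6 [order #4] limit_sell(price=102, qty=9): fills=none; bids=[-] asks=[#4:9@102]
After op 7 [order #5] limit_buy(price=101, qty=6): fills=none; bids=[#5:6@101] asks=[#4:9@102]
After op 8 [order #6] limit_buy(price=101, qty=2): fills=none; bids=[#5:6@101 #6:2@101] asks=[#4:9@102]
After op 9 [order #100] limit_sell(price=100, qty=5): fills=#5x#100:5@101; bids=[#5:1@101 #6:2@101] asks=[#4:9@102]
After op 10 [order #101] limit_buy(price=105, qty=5): fills=#101x#4:5@102; bids=[#5:1@101 #6:2@101] asks=[#4:4@102]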